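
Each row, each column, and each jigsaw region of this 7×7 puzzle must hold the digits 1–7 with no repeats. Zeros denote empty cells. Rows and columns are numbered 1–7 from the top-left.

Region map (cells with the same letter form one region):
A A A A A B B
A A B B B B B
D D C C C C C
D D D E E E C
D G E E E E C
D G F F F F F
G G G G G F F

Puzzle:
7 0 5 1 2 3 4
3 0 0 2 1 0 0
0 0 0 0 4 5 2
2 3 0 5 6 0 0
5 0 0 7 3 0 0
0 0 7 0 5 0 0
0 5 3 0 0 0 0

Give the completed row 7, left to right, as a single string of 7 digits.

R1C2 = 6: row 1 has {1,2,3,4,5,7}; col 2 has {3,5}; region has {1,2,3,5,7} → only 6 remains.
R2C2 = 4: row 2 has {1,2,3}; col 2 has {3,5,6}; region has {1,2,3,5,6,7} → only 4 remains.
R2C3 = 6: row 2 has {1,2,3,4}; col 3 has {3,5,7}; region has {1,2,3,4} → only 6 remains.
R2C6 = 7: row 2 has {1,2,3,4,6}; col 6 has {3,5}; region has {1,2,3,4,6} → only 7 remains.
R2C7 = 5: row 2 has {1,2,3,4,6,7}; col 7 has {2,4}; region has {1,2,3,4,6,7} → only 5 remains.
R3C3 = 1: row 3 has {2,4,5}; col 3 has {3,5,6,7}; region has {2,4,5} → only 1 remains.
R4C3 = 4: row 4 has {2,3,5,6}; col 3 has {1,3,5,6,7}; region has {2,3,5} → only 4 remains.
R4C6 = 1: row 4 has {2,3,4,5,6}; col 6 has {3,5,7}; region has {3,5,6,7} → only 1 remains.
R4C7 = 7: row 4 has {1,2,3,4,5,6}; col 7 has {2,4,5}; region has {1,2,4,5} → only 7 remains.
R5C3 = 2: row 5 has {3,5,7}; col 3 has {1,3,4,5,6,7}; region has {1,3,5,6,7} → only 2 remains.
R5C6 = 4: row 5 has {2,3,5,7}; col 6 has {1,3,5,7}; region has {1,2,3,5,6,7} → only 4 remains.
R5C7 = 6: row 5 has {2,3,4,5,7}; col 7 has {2,4,5,7}; region has {1,2,4,5,7} → only 6 remains.
R7C5 = 7: row 7 has {3,5}; col 5 has {1,2,3,4,5,6}; region has {3,5} → only 7 remains.
R7C7 = 1: row 7 has {3,5,7}; col 7 has {2,4,5,6,7}; region has {5,7} → only 1 remains.
R3C1 = 6: row 3 has {1,2,4,5}; col 1 has {2,3,5,7}; region has {2,3,4,5} → only 6 remains.
R3C2 = 7: row 3 has {1,2,4,5,6}; col 2 has {3,4,5,6}; region has {2,3,4,5,6} → only 7 remains.
R3C4 = 3: row 3 has {1,2,4,5,6,7}; col 4 has {1,2,5,7}; region has {1,2,4,5,6,7} → only 3 remains.
R5C2 = 1: row 5 has {2,3,4,5,6,7}; col 2 has {3,4,5,6,7}; region has {3,5,7} → only 1 remains.
R6C1 = 1: row 6 has {5,7}; col 1 has {2,3,5,6,7}; region has {2,3,4,5,6,7} → only 1 remains.
R6C2 = 2: row 6 has {1,5,7}; col 2 has {1,3,4,5,6,7}; region has {1,3,5,7} → only 2 remains.
R6C6 = 6: row 6 has {1,2,5,7}; col 6 has {1,3,4,5,7}; region has {1,5,7} → only 6 remains.
R6C7 = 3: row 6 has {1,2,5,6,7}; col 7 has {1,2,4,5,6,7}; region has {1,5,6,7} → only 3 remains.
R7C1 = 4: row 7 has {1,3,5,7}; col 1 has {1,2,3,5,6,7}; region has {1,2,3,5,7} → only 4 remains.
R7C4 = 6: row 7 has {1,3,4,5,7}; col 4 has {1,2,3,5,7}; region has {1,2,3,4,5,7} → only 6 remains.
R7C6 = 2: row 7 has {1,3,4,5,6,7}; col 6 has {1,3,4,5,6,7}; region has {1,3,5,6,7} → only 2 remains.

4536721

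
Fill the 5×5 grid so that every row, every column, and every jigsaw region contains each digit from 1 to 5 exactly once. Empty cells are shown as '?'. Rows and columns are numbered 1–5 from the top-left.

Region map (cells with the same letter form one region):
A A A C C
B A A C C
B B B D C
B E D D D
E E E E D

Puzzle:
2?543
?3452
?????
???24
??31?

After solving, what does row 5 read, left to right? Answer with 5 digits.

row 1, column 2 = 1 (sole candidate).
row 2, column 1 = 1 (sole candidate).
row 3, column 3 = 2 (sole candidate).
row 3, column 4 = 3 (sole candidate).
row 3, column 5 = 1 (sole candidate).
row 4, column 2 = 5 (sole candidate).
row 4, column 3 = 1 (sole candidate).
row 5, column 1 = 4: row 5 has {1,3}; col 1 has {1,2}; region has {1,3,5} → only 4 remains.
row 5, column 2 = 2: row 5 has {1,3,4}; col 2 has {1,3,5}; region has {1,3,4,5} → only 2 remains.
row 5, column 5 = 5: row 5 has {1,2,3,4}; col 5 has {1,2,3,4}; region has {1,2,3,4} → only 5 remains.

42315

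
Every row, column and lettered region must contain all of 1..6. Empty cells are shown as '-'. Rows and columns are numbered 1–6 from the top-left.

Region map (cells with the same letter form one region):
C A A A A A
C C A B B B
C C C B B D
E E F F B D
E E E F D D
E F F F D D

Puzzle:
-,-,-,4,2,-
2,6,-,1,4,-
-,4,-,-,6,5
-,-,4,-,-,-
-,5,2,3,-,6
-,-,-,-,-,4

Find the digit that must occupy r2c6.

r2c6 = 3: row 2 has {1,2,4,6}; col 6 has {4,5,6}; region has {1,4,6} → only 3 remains.

3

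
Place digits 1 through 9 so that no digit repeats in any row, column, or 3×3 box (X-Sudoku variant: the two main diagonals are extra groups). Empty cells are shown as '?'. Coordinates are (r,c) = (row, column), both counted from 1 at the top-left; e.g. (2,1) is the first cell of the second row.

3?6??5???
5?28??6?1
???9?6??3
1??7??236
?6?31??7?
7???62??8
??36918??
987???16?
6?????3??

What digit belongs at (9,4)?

4

(3,3) = 4: row 3 has {3,6,9}; col 3 has {2,3,6,7}; box has {2,3,5,6}; main diagonal has {1,2,3,6,7,8} → only 4 remains.
(2,2) = 9: row 2 has {1,2,5,6,8}; col 2 has {6,8}; box has {2,3,4,5,6}; main diagonal has {1,2,3,4,6,7,8} → only 9 remains.
(2,8) = 4: row 2 has {1,2,5,6,8,9}; col 8 has {3,6,7}; box has {1,3,6}; anti-diagonal has {1,3,6,8} → only 4 remains.
(3,1) = 8: row 3 has {3,4,6,9}; col 1 has {1,3,5,6,7,9}; box has {2,3,4,5,6,9} → only 8 remains.
(4,6) = 9: row 4 has {1,2,3,6,7}; col 6 has {1,2,5,6}; box has {1,2,3,6,7}; anti-diagonal has {1,3,4,6,8} → only 9 remains.
(6,4) = 5: row 6 has {2,6,7,8}; col 4 has {3,6,7,8,9}; box has {1,2,3,6,7,9}; anti-diagonal has {1,3,4,6,8,9} → only 5 remains.
(9,9) = 5: row 9 has {3,6}; col 9 has {1,3,6,8}; box has {1,3,6,8}; main diagonal has {1,2,3,4,6,7,8,9} → only 5 remains.
(3,7) = 7: row 3 has {3,4,6,8,9}; col 7 has {1,2,3,6,8}; box has {1,3,4,6}; anti-diagonal has {1,3,4,5,6,8,9} → only 7 remains.
(6,3) = 9: row 6 has {2,5,6,7,8}; col 3 has {2,3,4,6,7}; box has {1,6,7} → only 9 remains.
(6,7) = 4: row 6 has {2,5,6,7,8,9}; col 7 has {1,2,3,6,7,8}; box has {2,3,6,7,8} → only 4 remains.
(6,8) = 1: row 6 has {2,4,5,6,7,8,9}; col 8 has {3,4,6,7}; box has {2,3,4,6,7,8} → only 1 remains.
(7,8) = 2: row 7 has {1,3,6,8,9}; col 8 has {1,3,4,6,7}; box has {1,3,5,6,8} → only 2 remains.
(8,9) = 4: row 8 has {1,6,7,8,9}; col 9 has {1,3,5,6,8}; box has {1,2,3,5,6,8} → only 4 remains.
(9,3) = 1: row 9 has {3,5,6}; col 3 has {2,3,4,6,7,9}; box has {3,6,7,8,9} → only 1 remains.
(9,8) = 9: row 9 has {1,3,5,6}; col 8 has {1,2,3,4,6,7}; box has {1,2,3,4,5,6,8} → only 9 remains.
(1,7) = 9: row 1 has {3,5,6}; col 7 has {1,2,3,4,6,7,8}; box has {1,3,4,6,7} → only 9 remains.
(1,8) = 8: row 1 has {3,5,6,9}; col 8 has {1,2,3,4,6,7,9}; box has {1,3,4,6,7,9} → only 8 remains.
(1,9) = 2: row 1 has {3,5,6,8,9}; col 9 has {1,3,4,5,6,8}; box has {1,3,4,6,7,8,9}; anti-diagonal has {1,3,4,5,6,7,8,9} → only 2 remains.
(3,2) = 1: row 3 has {3,4,6,7,8,9}; col 2 has {6,8,9}; box has {2,3,4,5,6,8,9} → only 1 remains.
(3,5) = 2: row 3 has {1,3,4,6,7,8,9}; col 5 has {1,6,9}; box has {5,6,8,9} → only 2 remains.
(3,8) = 5: row 3 has {1,2,3,4,6,7,8,9}; col 8 has {1,2,3,4,6,7,8,9}; box has {1,2,3,4,6,7,8,9} → only 5 remains.
(5,7) = 5: row 5 has {1,3,6,7}; col 7 has {1,2,3,4,6,7,8,9}; box has {1,2,3,4,6,7,8} → only 5 remains.
(5,9) = 9: row 5 has {1,3,5,6,7}; col 9 has {1,2,3,4,5,6,8}; box has {1,2,3,4,5,6,7,8} → only 9 remains.
(6,2) = 3: row 6 has {1,2,4,5,6,7,8,9}; col 2 has {1,6,8,9}; box has {1,6,7,9} → only 3 remains.
(7,1) = 4: row 7 has {1,2,3,6,8,9}; col 1 has {1,3,5,6,7,8,9}; box has {1,3,6,7,8,9} → only 4 remains.
(7,2) = 5: row 7 has {1,2,3,4,6,8,9}; col 2 has {1,3,6,8,9}; box has {1,3,4,6,7,8,9} → only 5 remains.
(7,9) = 7: row 7 has {1,2,3,4,5,6,8,9}; col 9 has {1,2,3,4,5,6,8,9}; box has {1,2,3,4,5,6,8,9} → only 7 remains.
(8,4) = 2: row 8 has {1,4,6,7,8,9}; col 4 has {3,5,6,7,8,9}; box has {1,6,9} → only 2 remains.
(8,6) = 3: row 8 has {1,2,4,6,7,8,9}; col 6 has {1,2,5,6,9}; box has {1,2,6,9} → only 3 remains.
(9,2) = 2: row 9 has {1,3,5,6,9}; col 2 has {1,3,5,6,8,9}; box has {1,3,4,5,6,7,8,9} → only 2 remains.
(9,4) = 4: row 9 has {1,2,3,5,6,9}; col 4 has {2,3,5,6,7,8,9}; box has {1,2,3,6,9} → only 4 remains.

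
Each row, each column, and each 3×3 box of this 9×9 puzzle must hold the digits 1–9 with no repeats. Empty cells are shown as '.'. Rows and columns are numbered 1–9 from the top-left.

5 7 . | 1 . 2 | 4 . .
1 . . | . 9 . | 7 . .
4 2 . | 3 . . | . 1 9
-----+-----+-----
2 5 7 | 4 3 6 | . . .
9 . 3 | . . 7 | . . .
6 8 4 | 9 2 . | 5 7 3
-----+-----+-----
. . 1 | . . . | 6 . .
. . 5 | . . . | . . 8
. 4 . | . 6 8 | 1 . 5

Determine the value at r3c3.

6

r1c5 = 8: row 1 has {1,2,4,5,7}; col 5 has {2,3,6,9}; box has {1,2,3,9} → only 8 remains.
r1c9 = 6: row 1 has {1,2,4,5,7,8}; col 9 has {3,5,8,9}; box has {1,4,7,9} → only 6 remains.
r2c9 = 2: row 2 has {1,7,9}; col 9 has {3,5,6,8,9}; box has {1,4,6,7,9} → only 2 remains.
r3c6 = 5: row 3 has {1,2,3,4,9}; col 6 has {2,6,7,8}; box has {1,2,3,8,9} → only 5 remains.
r3c7 = 8: row 3 has {1,2,3,4,5,9}; col 7 has {1,4,5,6,7}; box has {1,2,4,6,7,9} → only 8 remains.
r4c7 = 9: row 4 has {2,3,4,5,6,7}; col 7 has {1,4,5,6,7,8}; box has {3,5,7} → only 9 remains.
r4c8 = 8: row 4 has {2,3,4,5,6,7,9}; col 8 has {1,7}; box has {3,5,7,9} → only 8 remains.
r4c9 = 1: row 4 has {2,3,4,5,6,7,8,9}; col 9 has {2,3,5,6,8,9}; box has {3,5,7,8,9} → only 1 remains.
r5c2 = 1: row 5 has {3,7,9}; col 2 has {2,4,5,7,8}; box has {2,3,4,5,6,7,8,9} → only 1 remains.
r5c5 = 5: row 5 has {1,3,7,9}; col 5 has {2,3,6,8,9}; box has {2,3,4,6,7,9} → only 5 remains.
r5c7 = 2: row 5 has {1,3,5,7,9}; col 7 has {1,4,5,6,7,8,9}; box has {1,3,5,7,8,9} → only 2 remains.
r5c9 = 4: row 5 has {1,2,3,5,7,9}; col 9 has {1,2,3,5,6,8,9}; box has {1,2,3,5,7,8,9} → only 4 remains.
r6c6 = 1: row 6 has {2,3,4,5,6,7,8,9}; col 6 has {2,5,6,7,8}; box has {2,3,4,5,6,7,9} → only 1 remains.
r7c9 = 7: row 7 has {1,6}; col 9 has {1,2,3,4,5,6,8,9}; box has {1,5,6,8} → only 7 remains.
r8c7 = 3: row 8 has {5,8}; col 7 has {1,2,4,5,6,7,8,9}; box has {1,5,6,7,8} → only 3 remains.
r1c3 = 9: row 1 has {1,2,4,5,6,7,8}; col 3 has {1,3,4,5,7}; box has {1,2,4,5,7} → only 9 remains.
r1c8 = 3: row 1 has {1,2,4,5,6,7,8,9}; col 8 has {1,7,8}; box has {1,2,4,6,7,8,9} → only 3 remains.
r2c4 = 6: row 2 has {1,2,7,9}; col 4 has {1,3,4,9}; box has {1,2,3,5,8,9} → only 6 remains.
r2c6 = 4: row 2 has {1,2,6,7,9}; col 6 has {1,2,5,6,7,8}; box has {1,2,3,5,6,8,9} → only 4 remains.
r2c8 = 5: row 2 has {1,2,4,6,7,9}; col 8 has {1,3,7,8}; box has {1,2,3,4,6,7,8,9} → only 5 remains.
r3c3 = 6: row 3 has {1,2,3,4,5,8,9}; col 3 has {1,3,4,5,7,9}; box has {1,2,4,5,7,9} → only 6 remains.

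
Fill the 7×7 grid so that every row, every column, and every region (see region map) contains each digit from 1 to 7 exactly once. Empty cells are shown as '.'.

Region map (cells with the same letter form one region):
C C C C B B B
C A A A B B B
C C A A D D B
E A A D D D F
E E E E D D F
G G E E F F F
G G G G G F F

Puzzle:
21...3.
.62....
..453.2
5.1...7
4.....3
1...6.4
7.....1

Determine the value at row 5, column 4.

row 2, column 1 = 3: row 2 has {2,6}; col 1 has {1,2,4,5,7}; region has {1,2} → only 3 remains.
row 2, column 4 = 7: row 2 has {2,3,6}; col 4 has {5}; region has {1,2,4,5,6} → only 7 remains.
row 2, column 7 = 5: row 2 has {2,3,6,7}; col 7 has {1,2,3,4,7}; region has {2,3} → only 5 remains.
row 3, column 1 = 6: row 3 has {2,3,4,5}; col 1 has {1,2,3,4,5,7}; region has {1,2,3} → only 6 remains.
row 3, column 2 = 7: row 3 has {2,3,4,5,6}; col 2 has {1,6}; region has {1,2,3,6} → only 7 remains.
row 3, column 6 = 1: row 3 has {2,3,4,5,6,7}; col 6 has {3}; region has {3} → only 1 remains.
row 4, column 2 = 3: row 4 has {1,5,7}; col 2 has {1,6,7}; region has {1,2,4,5,6,7} → only 3 remains.
row 5, column 2 = 2: row 5 has {3,4}; col 2 has {1,3,6,7}; region has {4,5} → only 2 remains.
row 6, column 2 = 5: row 6 has {1,4,6}; col 2 has {1,2,3,6,7}; region has {1,7} → only 5 remains.
row 6, column 4 = 3: row 6 has {1,4,5,6}; col 4 has {5,7}; region has {2,4,5} → only 3 remains.
row 6, column 6 = 2: row 6 has {1,3,4,5,6}; col 6 has {1,3}; region has {1,3,4,6,7} → only 2 remains.
row 7, column 2 = 4: row 7 has {1,7}; col 2 has {1,2,3,5,6,7}; region has {1,5,7} → only 4 remains.
row 7, column 5 = 2: row 7 has {1,4,7}; col 5 has {3,6}; region has {1,4,5,7} → only 2 remains.
row 7, column 6 = 5: row 7 has {1,2,4,7}; col 6 has {1,2,3}; region has {1,2,3,4,6,7} → only 5 remains.
row 1, column 3 = 5: row 1 has {1,2,3}; col 3 has {1,2,4}; region has {1,2,3,6,7} → only 5 remains.
row 1, column 4 = 4: row 1 has {1,2,3,5}; col 4 has {3,5,7}; region has {1,2,3,5,6,7} → only 4 remains.
row 1, column 5 = 7: row 1 has {1,2,3,4,5}; col 5 has {2,3,6}; region has {2,3,5} → only 7 remains.
row 1, column 7 = 6: row 1 has {1,2,3,4,5,7}; col 7 has {1,2,3,4,5,7}; region has {2,3,5,7} → only 6 remains.
row 2, column 6 = 4: row 2 has {2,3,5,6,7}; col 6 has {1,2,3,5}; region has {2,3,5,6,7} → only 4 remains.
row 4, column 5 = 4: row 4 has {1,3,5,7}; col 5 has {2,3,6,7}; region has {1,3} → only 4 remains.
row 4, column 6 = 6: row 4 has {1,3,4,5,7}; col 6 has {1,2,3,4,5}; region has {1,3,4} → only 6 remains.
row 5, column 5 = 5: row 5 has {2,3,4}; col 5 has {2,3,4,6,7}; region has {1,3,4,6} → only 5 remains.
row 5, column 6 = 7: row 5 has {2,3,4,5}; col 6 has {1,2,3,4,5,6}; region has {1,3,4,5,6} → only 7 remains.
row 6, column 3 = 7: row 6 has {1,2,3,4,5,6}; col 3 has {1,2,4,5}; region has {2,3,4,5} → only 7 remains.
row 7, column 4 = 6: row 7 has {1,2,4,5,7}; col 4 has {3,4,5,7}; region has {1,2,4,5,7} → only 6 remains.
row 2, column 5 = 1: row 2 has {2,3,4,5,6,7}; col 5 has {2,3,4,5,6,7}; region has {2,3,4,5,6,7} → only 1 remains.
row 4, column 4 = 2: row 4 has {1,3,4,5,6,7}; col 4 has {3,4,5,6,7}; region has {1,3,4,5,6,7} → only 2 remains.
row 5, column 3 = 6: row 5 has {2,3,4,5,7}; col 3 has {1,2,4,5,7}; region has {2,3,4,5,7} → only 6 remains.
row 5, column 4 = 1: row 5 has {2,3,4,5,6,7}; col 4 has {2,3,4,5,6,7}; region has {2,3,4,5,6,7} → only 1 remains.

1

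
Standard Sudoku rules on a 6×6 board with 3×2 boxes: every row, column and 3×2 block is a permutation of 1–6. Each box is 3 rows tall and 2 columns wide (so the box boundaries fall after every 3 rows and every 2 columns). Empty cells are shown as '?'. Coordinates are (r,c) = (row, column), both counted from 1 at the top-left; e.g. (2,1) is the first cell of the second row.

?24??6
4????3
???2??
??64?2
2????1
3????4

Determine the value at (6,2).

6

(3,6) = 5: row 3 has {2}; col 6 has {1,2,3,4,6}; box has {3,6} → only 5 remains.
(1,5) = 1: row 1 has {2,4,6}; col 5 has {}; box has {3,5,6} → only 1 remains.
(2,5) = 2: row 2 has {3,4}; col 5 has {1}; box has {1,3,5,6} → only 2 remains.
(3,5) = 4: row 3 has {2,5}; col 5 has {1,2}; box has {1,2,3,5,6} → only 4 remains.
(1,1) = 5: row 1 has {1,2,4,6}; col 1 has {2,3,4}; box has {2,4} → only 5 remains.
(1,4) = 3: row 1 has {1,2,4,5,6}; col 4 has {2,4}; box has {2,4} → only 3 remains.
(3,3) = 1: row 3 has {2,4,5}; col 3 has {4,6}; box has {2,3,4} → only 1 remains.
(4,1) = 1: row 4 has {2,4,6}; col 1 has {2,3,4,5}; box has {2,3} → only 1 remains.
(4,2) = 5: row 4 has {1,2,4,6}; col 2 has {2}; box has {1,2,3} → only 5 remains.
(4,5) = 3: row 4 has {1,2,4,5,6}; col 5 has {1,2,4}; box has {1,2,4} → only 3 remains.
(5,4) = 5: row 5 has {1,2}; col 4 has {2,3,4}; box has {4,6} → only 5 remains.
(5,5) = 6: row 5 has {1,2,5}; col 5 has {1,2,3,4}; box has {1,2,3,4} → only 6 remains.
(6,2) = 6: row 6 has {3,4}; col 2 has {2,5}; box has {1,2,3,5} → only 6 remains.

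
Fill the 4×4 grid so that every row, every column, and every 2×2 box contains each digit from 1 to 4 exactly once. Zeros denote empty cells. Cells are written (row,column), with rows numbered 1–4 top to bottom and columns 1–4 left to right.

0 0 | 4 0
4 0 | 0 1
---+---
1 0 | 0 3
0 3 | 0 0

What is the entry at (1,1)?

3

(1,4) = 2: row 1 has {4}; col 4 has {1,3}; box has {1,4} → only 2 remains.
(2,2) = 2: row 2 has {1,4}; col 2 has {3}; box has {4} → only 2 remains.
(2,3) = 3: row 2 has {1,2,4}; col 3 has {4}; box has {1,2,4} → only 3 remains.
(3,2) = 4: row 3 has {1,3}; col 2 has {2,3}; box has {1,3} → only 4 remains.
(3,3) = 2: row 3 has {1,3,4}; col 3 has {3,4}; box has {3} → only 2 remains.
(4,1) = 2: row 4 has {3}; col 1 has {1,4}; box has {1,3,4} → only 2 remains.
(4,3) = 1: row 4 has {2,3}; col 3 has {2,3,4}; box has {2,3} → only 1 remains.
(4,4) = 4: row 4 has {1,2,3}; col 4 has {1,2,3}; box has {1,2,3} → only 4 remains.
(1,1) = 3: row 1 has {2,4}; col 1 has {1,2,4}; box has {2,4} → only 3 remains.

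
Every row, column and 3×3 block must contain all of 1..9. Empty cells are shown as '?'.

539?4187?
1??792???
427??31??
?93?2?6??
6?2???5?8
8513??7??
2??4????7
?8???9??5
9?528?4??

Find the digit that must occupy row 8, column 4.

1

row 1, column 4 = 6 (sole candidate).
row 1, column 9 = 2 (sole candidate).
row 2, column 2 = 6 (sole candidate).
row 2, column 3 = 8 (sole candidate).
row 2, column 7 = 3 (sole candidate).
row 2, column 9 = 4 (sole candidate).
row 3, column 5 = 5 (sole candidate).
row 4, column 1 = 7 (sole candidate).
row 4, column 9 = 1 (sole candidate).
row 5, column 2 = 4 (sole candidate).
row 5, column 6 = 7 (sole candidate).
row 6, column 5 = 6 (sole candidate).
row 6, column 6 = 4 (sole candidate).
row 6, column 9 = 9 (sole candidate).
row 7, column 2 = 1 (sole candidate).
row 7, column 3 = 6 (sole candidate).
row 7, column 5 = 3 (sole candidate).
row 7, column 6 = 5 (sole candidate).
row 7, column 7 = 9 (sole candidate).
row 7, column 8 = 8 (sole candidate).
row 8, column 1 = 3 (sole candidate).
row 8, column 3 = 4 (sole candidate).
row 8, column 4 = 1: row 8 has {3,4,5,8,9}; col 4 has {2,3,4,6,7}; box has {2,3,4,5,8,9} → only 1 remains.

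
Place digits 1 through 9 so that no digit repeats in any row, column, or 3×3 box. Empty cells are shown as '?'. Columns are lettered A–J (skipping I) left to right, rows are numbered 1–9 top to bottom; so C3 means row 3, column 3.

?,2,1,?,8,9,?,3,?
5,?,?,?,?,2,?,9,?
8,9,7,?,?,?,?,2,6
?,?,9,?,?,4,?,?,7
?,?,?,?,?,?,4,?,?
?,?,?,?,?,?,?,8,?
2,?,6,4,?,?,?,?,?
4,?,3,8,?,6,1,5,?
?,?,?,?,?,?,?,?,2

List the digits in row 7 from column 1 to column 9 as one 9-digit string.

A1 = 6 (sole candidate).
C2 = 4 (sole candidate).
G3 = 5 (sole candidate).
H7 = 7: row 7 has {2,4,6}; col 8 has {2,3,5,8,9}; box has {1,2,5} → only 7 remains.
B8 = 7 (sole candidate).
J8 = 9 (sole candidate).
G1 = 7 (sole candidate).
J1 = 4 (sole candidate).
B2 = 3 (sole candidate).
G2 = 8 (sole candidate).
J2 = 1 (sole candidate).
G7 = 3: row 7 has {2,4,6,7}; col 7 has {1,4,5,7,8}; box has {1,2,5,7,9} → only 3 remains.
J7 = 8: row 7 has {2,3,4,6,7}; col 9 has {1,2,4,6,7,9}; box has {1,2,3,5,7,9} → only 8 remains.
E8 = 2 (sole candidate).
G9 = 6 (sole candidate).
H9 = 4 (sole candidate).
D1 = 5 (sole candidate).
G4 = 2 (sole candidate).
G6 = 9 (sole candidate).
E3 = 4 (hidden single in row 3).
B4 = 8 (hidden single in row 4).
E4 = 5 (hidden single in row 4).
F5 = 8 (hidden single in row 5).
B6 = 4 (hidden single in row 6).
E7 = 9: in row 7, 9 can only go here (every other open cell in that row sees a 9).
D5 = 9 (hidden single in row 5).
C5 = 2 (hidden single in row 5).
C6 = 5 (sole candidate).
J6 = 3 (sole candidate).
C9 = 8 (sole candidate).
J5 = 5 (sole candidate).
D6 = 2 (hidden single in row 6).
E6 = 6 (hidden single in row 6).
E2 = 7 (sole candidate).
D2 = 6 (sole candidate).
H4 = 6 (hidden single in row 4).
H5 = 1 (sole candidate).
B5 = 6 (sole candidate).
E5 = 3 (sole candidate).
E9 = 1 (sole candidate).
D4 = 1 (sole candidate).
A5 = 7 (sole candidate).
A6 = 1 (sole candidate).
F6 = 7 (sole candidate).
F7 = 5: row 7 has {2,3,4,6,7,8,9}; col 6 has {2,4,6,7,8,9}; box has {1,2,4,6,8,9} → only 5 remains.
A9 = 9 (sole candidate).
B9 = 5 (sole candidate).
F9 = 3 (sole candidate).
D3 = 3 (sole candidate).
F3 = 1 (sole candidate).
A4 = 3 (sole candidate).
B7 = 1: row 7 has {2,3,4,5,6,7,8,9}; col 2 has {2,3,4,5,6,7,8,9}; box has {2,3,4,5,6,7,8,9} → only 1 remains.

216495378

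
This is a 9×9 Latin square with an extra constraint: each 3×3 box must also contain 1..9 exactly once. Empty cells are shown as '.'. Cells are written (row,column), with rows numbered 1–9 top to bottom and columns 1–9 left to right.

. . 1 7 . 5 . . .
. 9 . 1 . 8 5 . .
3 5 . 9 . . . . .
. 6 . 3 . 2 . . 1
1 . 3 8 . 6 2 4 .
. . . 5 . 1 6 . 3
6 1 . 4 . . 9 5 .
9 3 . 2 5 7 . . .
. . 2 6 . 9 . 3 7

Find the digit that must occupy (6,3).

9

(3,6) = 4: row 3 has {3,5,9}; col 6 has {1,2,5,6,7,8,9}; box has {1,5,7,8,9} → only 4 remains.
(5,2) = 7: row 5 has {1,2,3,4,6,8}; col 2 has {1,3,5,6,9}; box has {1,3,6} → only 7 remains.
(5,5) = 9: row 5 has {1,2,3,4,6,7,8}; col 5 has {5}; box has {1,2,3,5,6,8} → only 9 remains.
(5,9) = 5: row 5 has {1,2,3,4,6,7,8,9}; col 9 has {1,3,7}; box has {1,2,3,4,6} → only 5 remains.
(7,6) = 3: row 7 has {1,4,5,6,9}; col 6 has {1,2,4,5,6,7,8,9}; box has {2,4,5,6,7,9} → only 3 remains.
(7,5) = 8: row 7 has {1,3,4,5,6,9}; col 5 has {5,9}; box has {2,3,4,5,6,7,9} → only 8 remains.
(7,9) = 2: row 7 has {1,3,4,5,6,8,9}; col 9 has {1,3,5,7}; box has {3,5,7,9} → only 2 remains.
(9,5) = 1: row 9 has {2,3,6,7,9}; col 5 has {5,8,9}; box has {2,3,4,5,6,7,8,9} → only 1 remains.
(7,3) = 7: row 7 has {1,2,3,4,5,6,8,9}; col 3 has {1,2,3}; box has {1,2,3,6,9} → only 7 remains.
(2,5) = 3: in row 2, 3 can only go here (every other open cell in that row sees a 3).
(1,7) = 3: in row 1, 3 can only go here (every other open cell in that row sees a 3).
(9,1) = 5: in row 9, 5 can only go here (every other open cell in that row sees a 5).
(4,3) = 5: in row 4, 5 can only go here (every other open cell in that row sees a 5).
(4,8) = 9: in row 4, 9 can only go here (every other open cell in that row sees a 9).
(1,9) = 9: in row 1, 9 can only go here (every other open cell in that row sees a 9).
(6,3) = 9: in row 6, 9 can only go here (every other open cell in that row sees a 9).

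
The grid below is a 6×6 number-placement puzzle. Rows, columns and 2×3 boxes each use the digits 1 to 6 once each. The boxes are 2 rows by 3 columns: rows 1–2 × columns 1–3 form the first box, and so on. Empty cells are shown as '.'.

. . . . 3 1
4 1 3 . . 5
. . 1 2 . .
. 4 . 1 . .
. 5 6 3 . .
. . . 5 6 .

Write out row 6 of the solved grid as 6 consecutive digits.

134562

R2C4 = 6 (sole candidate).
R2C5 = 2 (sole candidate).
R4C5 = 5 (sole candidate).
R1C4 = 4 (sole candidate).
R3C5 = 4 (sole candidate).
R4C3 = 2 (sole candidate).
R5C5 = 1 (sole candidate).
R6C3 = 4: row 6 has {5,6}; col 3 has {1,2,3,6}; box has {5,6} → only 4 remains.
R6C6 = 2: row 6 has {4,5,6}; col 6 has {1,5}; box has {1,3,5,6} → only 2 remains.
R1C3 = 5 (sole candidate).
R5C1 = 2 (sole candidate).
R5C6 = 4 (sole candidate).
R6C2 = 3: row 6 has {2,4,5,6}; col 2 has {1,4,5}; box has {2,4,5,6} → only 3 remains.
R1C1 = 6 (sole candidate).
R1C2 = 2 (sole candidate).
R3C2 = 6 (sole candidate).
R3C6 = 3 (sole candidate).
R4C1 = 3 (sole candidate).
R4C6 = 6 (sole candidate).
R6C1 = 1: row 6 has {2,3,4,5,6}; col 1 has {2,3,4,6}; box has {2,3,4,5,6} → only 1 remains.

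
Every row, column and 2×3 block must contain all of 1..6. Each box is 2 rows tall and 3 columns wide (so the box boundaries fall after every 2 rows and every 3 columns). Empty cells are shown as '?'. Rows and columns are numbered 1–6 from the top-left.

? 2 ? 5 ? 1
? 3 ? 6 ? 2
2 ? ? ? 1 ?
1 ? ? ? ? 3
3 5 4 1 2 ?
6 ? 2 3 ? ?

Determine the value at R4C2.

R1C1 = 4: row 1 has {1,2,5}; col 1 has {1,2,3,6}; box has {2,3} → only 4 remains.
R1C3 = 6: row 1 has {1,2,4,5}; col 3 has {2,4}; box has {2,3,4} → only 6 remains.
R1C5 = 3: row 1 has {1,2,4,5,6}; col 5 has {1,2}; box has {1,2,5,6} → only 3 remains.
R2C1 = 5: row 2 has {2,3,6}; col 1 has {1,2,3,4,6}; box has {2,3,4,6} → only 5 remains.
R2C3 = 1: row 2 has {2,3,5,6}; col 3 has {2,4,6}; box has {2,3,4,5,6} → only 1 remains.
R2C5 = 4: row 2 has {1,2,3,5,6}; col 5 has {1,2,3}; box has {1,2,3,5,6} → only 4 remains.
R3C4 = 4: row 3 has {1,2}; col 4 has {1,3,5,6}; box has {1,3} → only 4 remains.
R4C3 = 5: row 4 has {1,3}; col 3 has {1,2,4,6}; box has {1,2} → only 5 remains.
R4C4 = 2: row 4 has {1,3,5}; col 4 has {1,3,4,5,6}; box has {1,3,4} → only 2 remains.
R4C5 = 6: row 4 has {1,2,3,5}; col 5 has {1,2,3,4}; box has {1,2,3,4} → only 6 remains.
R5C6 = 6: row 5 has {1,2,3,4,5}; col 6 has {1,2,3}; box has {1,2,3} → only 6 remains.
R6C2 = 1: row 6 has {2,3,6}; col 2 has {2,3,5}; box has {2,3,4,5,6} → only 1 remains.
R6C5 = 5: row 6 has {1,2,3,6}; col 5 has {1,2,3,4,6}; box has {1,2,3,6} → only 5 remains.
R6C6 = 4: row 6 has {1,2,3,5,6}; col 6 has {1,2,3,6}; box has {1,2,3,5,6} → only 4 remains.
R3C2 = 6: row 3 has {1,2,4}; col 2 has {1,2,3,5}; box has {1,2,5} → only 6 remains.
R3C3 = 3: row 3 has {1,2,4,6}; col 3 has {1,2,4,5,6}; box has {1,2,5,6} → only 3 remains.
R3C6 = 5: row 3 has {1,2,3,4,6}; col 6 has {1,2,3,4,6}; box has {1,2,3,4,6} → only 5 remains.
R4C2 = 4: row 4 has {1,2,3,5,6}; col 2 has {1,2,3,5,6}; box has {1,2,3,5,6} → only 4 remains.

4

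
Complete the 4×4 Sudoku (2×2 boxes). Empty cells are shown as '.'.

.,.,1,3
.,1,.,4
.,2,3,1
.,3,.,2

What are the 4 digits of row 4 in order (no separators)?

R1C2 = 4 (sole candidate).
R2C3 = 2 (sole candidate).
R3C1 = 4 (sole candidate).
R4C1 = 1: row 4 has {2,3}; col 1 has {4}; box has {2,3,4} → only 1 remains.
R4C3 = 4: row 4 has {1,2,3}; col 3 has {1,2,3}; box has {1,2,3} → only 4 remains.

1342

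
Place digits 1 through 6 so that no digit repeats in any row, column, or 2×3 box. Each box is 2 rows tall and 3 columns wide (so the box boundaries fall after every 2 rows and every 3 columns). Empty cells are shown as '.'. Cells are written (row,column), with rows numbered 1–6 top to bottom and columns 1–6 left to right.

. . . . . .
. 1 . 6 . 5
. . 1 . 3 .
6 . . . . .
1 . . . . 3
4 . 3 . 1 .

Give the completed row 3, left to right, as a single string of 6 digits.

541236

(2,1) = 3: in row 2, 3 can only go here (every other open cell in that row sees a 3).
(1,4) = 3: in row 1, 3 can only go here (every other open cell in that row sees a 3).
(1,6) = 1: in row 1, 1 can only go here (every other open cell in that row sees a 1).
(3,6) = 6: in row 3, 6 can only go here (every other open cell in that row sees a 6).
(6,6) = 2: row 6 has {1,3,4}; col 6 has {1,3,5,6}; box has {1,3} → only 2 remains.
(4,6) = 4: row 4 has {6}; col 6 has {1,2,3,5,6}; box has {3,6} → only 4 remains.
(6,4) = 5: row 6 has {1,2,3,4}; col 4 has {3,6}; box has {1,2,3} → only 5 remains.
(3,4) = 2: row 3 has {1,3,6}; col 4 has {3,5,6}; box has {3,4,6} → only 2 remains.
(4,4) = 1: row 4 has {4,6}; col 4 has {2,3,5,6}; box has {2,3,4,6} → only 1 remains.
(4,5) = 5: row 4 has {1,4,6}; col 5 has {1,3}; box has {1,2,3,4,6} → only 5 remains.
(5,4) = 4: row 5 has {1,3}; col 4 has {1,2,3,5,6}; box has {1,2,3,5} → only 4 remains.
(5,5) = 6: row 5 has {1,3,4}; col 5 has {1,3,5}; box has {1,2,3,4,5} → only 6 remains.
(6,2) = 6: row 6 has {1,2,3,4,5}; col 2 has {1}; box has {1,3,4} → only 6 remains.
(3,1) = 5: row 3 has {1,2,3,6}; col 1 has {1,3,4,6}; box has {1,6} → only 5 remains.
(3,2) = 4: row 3 has {1,2,3,5,6}; col 2 has {1,6}; box has {1,5,6} → only 4 remains.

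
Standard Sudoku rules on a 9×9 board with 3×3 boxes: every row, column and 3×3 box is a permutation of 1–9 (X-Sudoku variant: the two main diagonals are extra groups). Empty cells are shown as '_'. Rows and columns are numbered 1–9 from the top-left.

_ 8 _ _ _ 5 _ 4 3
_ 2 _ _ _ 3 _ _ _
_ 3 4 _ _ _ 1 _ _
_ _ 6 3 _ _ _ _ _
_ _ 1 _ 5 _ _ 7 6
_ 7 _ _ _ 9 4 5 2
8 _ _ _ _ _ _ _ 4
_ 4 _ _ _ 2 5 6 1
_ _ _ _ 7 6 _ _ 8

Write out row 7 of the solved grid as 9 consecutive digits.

862531794

R4C9 = 9 (sole candidate).
R5C2 = 9 (sole candidate).
R6C1 = 3 (sole candidate).
R6C3 = 8 (sole candidate).
R6C4 = 6 (sole candidate).
R6C5 = 1 (sole candidate).
R7C6 = 1: row 7 has {4,8}; col 6 has {2,3,5,6,9}; box has {2,6,7} → only 1 remains.
R7C7 = 7: row 7 has {1,4,8}; col 7 has {1,4,5}; box has {1,4,5,6,8}; main diagonal has {2,3,4,5,6,8,9} → only 7 remains.
R1C1 = 1 (sole candidate).
R4C2 = 5 (sole candidate).
R4C7 = 8 (sole candidate).
R4C8 = 1 (sole candidate).
R5C7 = 3 (sole candidate).
R7C2 = 6: row 7 has {1,4,7,8}; col 2 has {2,3,4,5,7,8,9}; box has {4,8} → only 6 remains.
R9C2 = 1 (sole candidate).
R4C6 = 7 (sole candidate).
R3C6 = 8 (sole candidate).
R5C6 = 4 (sole candidate).
R4C5 = 2 (sole candidate).
R5C1 = 2 (sole candidate).
R5C4 = 8 (sole candidate).
R8C4 = 9 (sole candidate).
R9C1 = 9 (sole candidate).
R9C7 = 2 (sole candidate).
R9C8 = 3 (sole candidate).
R2C8 = 8 (sole candidate).
R4C1 = 4 (sole candidate).
R7C3 = 2: row 7 has {1,4,6,7,8}; col 3 has {1,4,6,8}; box has {1,4,6,8,9}; anti-diagonal has {1,3,4,5,6,7,8,9} → only 2 remains.
R7C4 = 5: row 7 has {1,2,4,6,7,8}; col 4 has {3,6,8,9}; box has {1,2,6,7,9} → only 5 remains.
R7C5 = 3: row 7 has {1,2,4,5,6,7,8}; col 5 has {1,2,5,7}; box has {1,2,5,6,7,9} → only 3 remains.
R7C8 = 9: row 7 has {1,2,3,4,5,6,7,8}; col 8 has {1,3,4,5,6,7,8}; box has {1,2,3,4,5,6,7,8} → only 9 remains.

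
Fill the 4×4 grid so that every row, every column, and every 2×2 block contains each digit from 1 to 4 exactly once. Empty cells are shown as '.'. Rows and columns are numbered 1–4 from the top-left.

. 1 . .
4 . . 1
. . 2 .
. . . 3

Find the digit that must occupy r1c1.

3

r2c3 = 3: row 2 has {1,4}; col 3 has {2}; box has {1} → only 3 remains.
r3c4 = 4: row 3 has {2}; col 4 has {1,3}; box has {2,3} → only 4 remains.
r4c3 = 1: row 4 has {3}; col 3 has {2,3}; box has {2,3,4} → only 1 remains.
r1c3 = 4: row 1 has {1}; col 3 has {1,2,3}; box has {1,3} → only 4 remains.
r1c4 = 2: row 1 has {1,4}; col 4 has {1,3,4}; box has {1,3,4} → only 2 remains.
r2c2 = 2: row 2 has {1,3,4}; col 2 has {1}; box has {1,4} → only 2 remains.
r3c2 = 3: row 3 has {2,4}; col 2 has {1,2}; box has {} → only 3 remains.
r4c1 = 2: row 4 has {1,3}; col 1 has {4}; box has {3} → only 2 remains.
r4c2 = 4: row 4 has {1,2,3}; col 2 has {1,2,3}; box has {2,3} → only 4 remains.
r1c1 = 3: row 1 has {1,2,4}; col 1 has {2,4}; box has {1,2,4} → only 3 remains.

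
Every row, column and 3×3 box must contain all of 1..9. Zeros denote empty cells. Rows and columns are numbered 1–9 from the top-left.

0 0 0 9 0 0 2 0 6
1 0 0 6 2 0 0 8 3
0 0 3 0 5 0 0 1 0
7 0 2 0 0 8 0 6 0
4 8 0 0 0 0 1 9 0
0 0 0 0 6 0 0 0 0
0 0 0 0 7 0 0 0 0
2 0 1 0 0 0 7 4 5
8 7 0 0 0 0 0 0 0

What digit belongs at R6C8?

R1C1 = 5: row 1 has {2,6,9}; col 1 has {1,2,4,7,8}; box has {1,3} → only 5 remains.
R1C2 = 4: row 1 has {2,5,6,9}; col 2 has {7,8}; box has {1,3,5} → only 4 remains.
R1C8 = 7: row 1 has {2,4,5,6,9}; col 8 has {1,4,6,8,9}; box has {1,2,3,6,8} → only 7 remains.
R2C2 = 9: row 2 has {1,2,3,6,8}; col 2 has {4,7,8}; box has {1,3,4,5} → only 9 remains.
R2C3 = 7: row 2 has {1,2,3,6,8,9}; col 3 has {1,2,3}; box has {1,3,4,5,9} → only 7 remains.
R2C6 = 4: row 2 has {1,2,3,6,7,8,9}; col 6 has {8}; box has {2,5,6,9} → only 4 remains.
R2C7 = 5: row 2 has {1,2,3,4,6,7,8,9}; col 7 has {1,2,7}; box has {1,2,3,6,7,8} → only 5 remains.
R3C1 = 6: row 3 has {1,3,5}; col 1 has {1,2,4,5,7,8}; box has {1,3,4,5,7,9} → only 6 remains.
R3C2 = 2: row 3 has {1,3,5,6}; col 2 has {4,7,8,9}; box has {1,3,4,5,6,7,9} → only 2 remains.
R3C6 = 7: row 3 has {1,2,3,5,6}; col 6 has {4,8}; box has {2,4,5,6,9} → only 7 remains.
R4C9 = 4: row 4 has {2,6,7,8}; col 9 has {3,5,6}; box has {1,6,9} → only 4 remains.
R5C5 = 3: row 5 has {1,4,8,9}; col 5 has {2,5,6,7}; box has {6,8} → only 3 remains.
R1C3 = 8: row 1 has {2,4,5,6,7,9}; col 3 has {1,2,3,7}; box has {1,2,3,4,5,6,7,9} → only 8 remains.
R1C5 = 1: row 1 has {2,4,5,6,7,8,9}; col 5 has {2,3,5,6,7}; box has {2,4,5,6,7,9} → only 1 remains.
R1C6 = 3: row 1 has {1,2,4,5,6,7,8,9}; col 6 has {4,7,8}; box has {1,2,4,5,6,7,9} → only 3 remains.
R3C4 = 8: row 3 has {1,2,3,5,6,7}; col 4 has {6,9}; box has {1,2,3,4,5,6,7,9} → only 8 remains.
R3C9 = 9: row 3 has {1,2,3,5,6,7,8}; col 9 has {3,4,5,6}; box has {1,2,3,5,6,7,8} → only 9 remains.
R4C5 = 9: row 4 has {2,4,6,7,8}; col 5 has {1,2,3,5,6,7}; box has {3,6,8} → only 9 remains.
R4C7 = 3: row 4 has {2,4,6,7,8,9}; col 7 has {1,2,5,7}; box has {1,4,6,9} → only 3 remains.
R6C7 = 8: row 6 has {6}; col 7 has {1,2,3,5,7}; box has {1,3,4,6,9} → only 8 remains.
R8C4 = 3: row 8 has {1,2,4,5,7}; col 4 has {6,8,9}; box has {7} → only 3 remains.
R8C5 = 8: row 8 has {1,2,3,4,5,7}; col 5 has {1,2,3,5,6,7,9}; box has {3,7} → only 8 remains.
R9C5 = 4: row 9 has {7,8}; col 5 has {1,2,3,5,6,7,8,9}; box has {3,7,8} → only 4 remains.
R3C7 = 4: row 3 has {1,2,3,5,6,7,8,9}; col 7 has {1,2,3,5,7,8}; box has {1,2,3,5,6,7,8,9} → only 4 remains.
R8C2 = 6: row 8 has {1,2,3,4,5,7,8}; col 2 has {2,4,7,8,9}; box has {1,2,7,8} → only 6 remains.
R8C6 = 9: row 8 has {1,2,3,4,5,6,7,8}; col 6 has {3,4,7,8}; box has {3,4,7,8} → only 9 remains.
R5C3 = 6: in row 5, 6 can only go here (every other open cell in that row sees a 6).
R6C4 = 4: in row 6, 4 can only go here (every other open cell in that row sees a 4).
R6C9 = 7: in row 6, 7 can only go here (every other open cell in that row sees a 7).
R5C9 = 2: row 5 has {1,3,4,6,8,9}; col 9 has {3,4,5,6,7,9}; box has {1,3,4,6,7,8,9} → only 2 remains.
R6C8 = 5: row 6 has {4,6,7,8}; col 8 has {1,4,6,7,8,9}; box has {1,2,3,4,6,7,8,9} → only 5 remains.

5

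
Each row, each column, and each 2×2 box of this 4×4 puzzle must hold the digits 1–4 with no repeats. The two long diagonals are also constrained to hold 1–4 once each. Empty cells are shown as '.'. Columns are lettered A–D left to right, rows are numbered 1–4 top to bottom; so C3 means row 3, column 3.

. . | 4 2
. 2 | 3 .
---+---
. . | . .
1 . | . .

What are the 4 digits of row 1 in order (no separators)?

A1 = 3: row 1 has {2,4}; col 1 has {1}; box has {2}; main diagonal has {2} → only 3 remains.
B1 = 1: row 1 has {2,3,4}; col 2 has {2}; box has {2,3} → only 1 remains.

3142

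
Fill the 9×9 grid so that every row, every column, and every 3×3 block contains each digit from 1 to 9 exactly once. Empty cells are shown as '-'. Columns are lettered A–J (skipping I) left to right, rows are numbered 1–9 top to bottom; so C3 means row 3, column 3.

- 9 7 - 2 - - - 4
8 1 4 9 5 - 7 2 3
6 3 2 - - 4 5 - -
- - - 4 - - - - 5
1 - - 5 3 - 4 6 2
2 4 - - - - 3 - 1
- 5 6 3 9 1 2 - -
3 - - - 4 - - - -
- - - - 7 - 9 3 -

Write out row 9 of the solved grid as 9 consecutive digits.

481275936

A1 = 5 (sole candidate).
F2 = 6 (sole candidate).
G4 = 8 (sole candidate).
A9 = 4: row 9 has {3,7,9}; col 1 has {1,2,3,5,6,8}; box has {3,5,6} → only 4 remains.
A7 = 7 (sole candidate).
J7 = 8 (sole candidate).
J9 = 6: row 9 has {3,4,7,9}; col 9 has {1,2,3,4,5,8}; box has {2,3,8,9} → only 6 remains.
J3 = 9 (sole candidate).
A4 = 9 (sole candidate).
C4 = 3 (sole candidate).
H4 = 7 (sole candidate).
C5 = 8 (sole candidate).
C6 = 5 (sole candidate).
H6 = 9 (sole candidate).
H7 = 4 (sole candidate).
G8 = 1 (sole candidate).
H8 = 5 (sole candidate).
J8 = 7 (sole candidate).
C9 = 1: row 9 has {3,4,6,7,9}; col 3 has {2,3,4,5,6,7,8}; box has {3,4,5,6,7} → only 1 remains.
G1 = 6 (sole candidate).
B4 = 6 (sole candidate).
E4 = 1 (sole candidate).
F4 = 2 (sole candidate).
B5 = 7 (sole candidate).
F5 = 9 (sole candidate).
C8 = 9 (sole candidate).
F8 = 8 (sole candidate).
D9 = 2: row 9 has {1,3,4,6,7,9}; col 4 has {3,4,5,9}; box has {1,3,4,7,8,9} → only 2 remains.
F9 = 5: row 9 has {1,2,3,4,6,7,9}; col 6 has {1,2,4,6,8,9}; box has {1,2,3,4,7,8,9} → only 5 remains.
F1 = 3 (sole candidate).
E3 = 8 (sole candidate).
H3 = 1 (sole candidate).
E6 = 6 (sole candidate).
F6 = 7 (sole candidate).
B8 = 2 (sole candidate).
D8 = 6 (sole candidate).
B9 = 8: row 9 has {1,2,3,4,5,6,7,9}; col 2 has {1,2,3,4,5,6,7,9}; box has {1,2,3,4,5,6,7,9} → only 8 remains.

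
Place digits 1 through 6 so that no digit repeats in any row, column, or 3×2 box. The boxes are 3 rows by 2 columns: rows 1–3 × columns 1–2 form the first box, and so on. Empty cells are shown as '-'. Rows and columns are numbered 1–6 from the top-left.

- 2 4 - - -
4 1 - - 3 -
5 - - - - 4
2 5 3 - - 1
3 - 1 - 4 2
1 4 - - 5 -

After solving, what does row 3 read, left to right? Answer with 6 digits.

row 1, column 1 = 6 (sole candidate).
row 1, column 5 = 1 (sole candidate).
row 1, column 6 = 5 (sole candidate).
row 2, column 6 = 6 (sole candidate).
row 3, column 2 = 3: row 3 has {4,5}; col 2 has {1,2,4,5}; box has {1,2,4,5,6} → only 3 remains.
row 3, column 5 = 2: row 3 has {3,4,5}; col 5 has {1,3,4,5}; box has {1,3,4,5,6} → only 2 remains.
row 4, column 5 = 6 (sole candidate).
row 5, column 2 = 6 (sole candidate).
row 5, column 4 = 5 (sole candidate).
row 6, column 6 = 3 (sole candidate).
row 1, column 4 = 3 (sole candidate).
row 2, column 4 = 2 (sole candidate).
row 3, column 3 = 6: row 3 has {2,3,4,5}; col 3 has {1,3,4}; box has {2,3,4} → only 6 remains.
row 3, column 4 = 1: row 3 has {2,3,4,5,6}; col 4 has {2,3,5}; box has {2,3,4,6} → only 1 remains.

536124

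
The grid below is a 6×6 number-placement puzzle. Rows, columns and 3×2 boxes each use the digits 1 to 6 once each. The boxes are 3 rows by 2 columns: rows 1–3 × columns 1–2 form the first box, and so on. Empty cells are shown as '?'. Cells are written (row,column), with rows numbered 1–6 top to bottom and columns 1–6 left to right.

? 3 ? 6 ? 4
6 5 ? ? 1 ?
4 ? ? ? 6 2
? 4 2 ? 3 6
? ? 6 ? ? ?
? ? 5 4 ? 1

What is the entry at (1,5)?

5

(1,3) = 1 (sole candidate).
(1,5) = 5: row 1 has {1,3,4,6}; col 5 has {1,3,6}; box has {1,2,4,6} → only 5 remains.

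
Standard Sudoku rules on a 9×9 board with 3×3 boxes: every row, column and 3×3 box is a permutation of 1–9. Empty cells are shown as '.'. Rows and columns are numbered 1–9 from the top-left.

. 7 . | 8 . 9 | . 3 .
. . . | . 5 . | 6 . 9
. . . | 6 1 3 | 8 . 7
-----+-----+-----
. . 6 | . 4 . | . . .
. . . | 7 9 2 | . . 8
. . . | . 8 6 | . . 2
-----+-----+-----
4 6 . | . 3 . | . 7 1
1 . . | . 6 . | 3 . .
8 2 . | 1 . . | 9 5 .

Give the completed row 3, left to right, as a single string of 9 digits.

r1c5 = 2 (sole candidate).
r2c4 = 4 (sole candidate).
r2c6 = 7 (sole candidate).
r7c7 = 2 (sole candidate).
r8c9 = 4 (sole candidate).
r9c5 = 7 (sole candidate).
r9c6 = 4 (sole candidate).
r9c9 = 6 (sole candidate).
r1c9 = 5 (sole candidate).
r4c9 = 3 (sole candidate).
r8c8 = 8 (sole candidate).
r9c3 = 3 (sole candidate).
r1c1 = 6 (sole candidate).
r4c4 = 5 (sole candidate).
r4c6 = 1 (sole candidate).
r4c7 = 7 (sole candidate).
r4c8 = 9 (sole candidate).
r6c4 = 3 (sole candidate).
r7c4 = 9 (sole candidate).
r8c4 = 2 (sole candidate).
r8c6 = 5 (sole candidate).
r4c1 = 2 (sole candidate).
r4c2 = 8 (sole candidate).
r7c3 = 5 (sole candidate).
r7c6 = 8 (sole candidate).
r8c2 = 9 (sole candidate).
r8c3 = 7 (sole candidate).
r2c1 = 3 (sole candidate).
r2c2 = 1 (sole candidate).
r2c8 = 2 (sole candidate).
r3c8 = 4: row 3 has {1,3,6,7,8}; col 8 has {2,3,5,7,8,9}; box has {2,3,5,6,7,8,9} → only 4 remains.
r5c1 = 5 (sole candidate).
r6c2 = 4 (sole candidate).
r6c8 = 1 (sole candidate).
r1c3 = 4 (sole candidate).
r1c7 = 1 (sole candidate).
r2c3 = 8 (sole candidate).
r3c1 = 9: row 3 has {1,3,4,6,7,8}; col 1 has {1,2,3,4,5,6,8}; box has {1,3,4,6,7,8} → only 9 remains.
r3c2 = 5: row 3 has {1,3,4,6,7,8,9}; col 2 has {1,2,4,6,7,8,9}; box has {1,3,4,6,7,8,9} → only 5 remains.
r3c3 = 2: row 3 has {1,3,4,5,6,7,8,9}; col 3 has {3,4,5,6,7,8}; box has {1,3,4,5,6,7,8,9} → only 2 remains.

952613847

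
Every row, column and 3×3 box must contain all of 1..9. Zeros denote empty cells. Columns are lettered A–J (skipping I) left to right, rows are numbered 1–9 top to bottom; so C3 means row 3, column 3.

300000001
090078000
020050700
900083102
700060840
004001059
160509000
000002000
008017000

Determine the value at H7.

B4 = 5 (sole candidate).
C4 = 6 (sole candidate).
H4 = 7 (sole candidate).
F5 = 5 (sole candidate).
J5 = 3 (sole candidate).
E6 = 2 (sole candidate).
G6 = 6 (sole candidate).
C3 = 1 (sole candidate).
D4 = 4 (sole candidate).
B5 = 1 (sole candidate).
C5 = 2 (sole candidate).
D5 = 9 (sole candidate).
A6 = 8 (sole candidate).
B6 = 3 (sole candidate).
D6 = 7 (sole candidate).
B9 = 4 (sole candidate).
C2 = 5 (sole candidate).
A8 = 5 (sole candidate).
B8 = 7 (sole candidate).
A9 = 2 (sole candidate).
B1 = 8 (sole candidate).
C1 = 7 (sole candidate).
C7 = 3 (sole candidate).
E7 = 4 (sole candidate).
G7 = 2 (sole candidate).
H7 = 8: row 7 has {1,2,3,4,5,6,9}; col 8 has {4,5,7}; box has {2} → only 8 remains.

8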